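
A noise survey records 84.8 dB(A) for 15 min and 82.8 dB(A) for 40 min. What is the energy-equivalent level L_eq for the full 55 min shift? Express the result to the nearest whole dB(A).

83 dB(A)

The energy average is taken in the linear domain: L_eq = 10·log₁₀[(Σ tᵢ·10^(Lᵢ/10))/T], T = 55 min.
Σ tᵢ·10^(Lᵢ/10) = 15·10^(84.8/10) + 40·10^(82.8/10) = 1.215e+10.
L_eq = 10·log₁₀(1.215e+10/55) = 83.44 dB(A).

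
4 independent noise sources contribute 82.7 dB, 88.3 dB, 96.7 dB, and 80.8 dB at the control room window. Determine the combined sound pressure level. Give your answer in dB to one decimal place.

97.5 dB

For uncorrelated sources the intensities add, so convert each level to linear form, sum, and take 10·log₁₀ of the total.
Σ 10^(L/10) = 10^(82.7/10) + 10^(88.3/10) + 10^(96.7/10) + 10^(80.8/10) = 5.660e+09.
L_total = 10·log₁₀(5.660e+09) = 97.53 dB.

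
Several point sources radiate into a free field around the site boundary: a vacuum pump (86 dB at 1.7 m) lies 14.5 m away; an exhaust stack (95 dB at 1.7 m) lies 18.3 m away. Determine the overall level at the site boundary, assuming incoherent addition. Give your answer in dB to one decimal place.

First find each source's level at the receiver (point-source: −20·log₁₀(r/r_ref)), then combine on an intensity basis.
vacuum pump: 86 − 20·log₁₀(14.5/1.7) = 86 − 18.62 = 67.38 dB.
exhaust stack: 95 − 20·log₁₀(18.3/1.7) = 95 − 20.64 = 74.36 dB.
Σ 10^(L/10) = 3.276e+07 → L_total = 10·log₁₀(3.276e+07) = 75.15 dB.

75.2 dB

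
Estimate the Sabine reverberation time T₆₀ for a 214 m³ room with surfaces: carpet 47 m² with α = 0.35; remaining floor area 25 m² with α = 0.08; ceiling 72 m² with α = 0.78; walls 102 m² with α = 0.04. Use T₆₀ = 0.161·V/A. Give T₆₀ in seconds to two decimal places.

Summing Sᵢαᵢ: 47·0.35 + 25·0.08 + 72·0.78 + 102·0.04 = 78.69 m².
T₆₀ = 0.161 × 214 / 78.69 = 0.438 s.

0.44 s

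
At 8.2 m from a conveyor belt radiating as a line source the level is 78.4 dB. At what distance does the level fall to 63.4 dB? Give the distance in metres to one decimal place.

For a line source L₁ − L₂ = 10·log₁₀(r₂/r₁), so r₂ = r₁·10^((L₁−L₂)/10).
r₂ = 8.2·10^((78.4−63.4)/10) = 8.2·10^(15.0/10) = 259.31 m.

259.3 m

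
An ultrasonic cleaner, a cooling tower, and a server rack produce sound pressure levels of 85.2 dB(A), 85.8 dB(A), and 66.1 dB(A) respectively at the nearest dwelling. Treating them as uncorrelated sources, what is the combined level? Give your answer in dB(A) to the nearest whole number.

89 dB(A)

For uncorrelated sources the intensities add, so convert each level to linear form, sum, and take 10·log₁₀ of the total.
Σ 10^(L/10) = 10^(85.2/10) + 10^(85.8/10) + 10^(66.1/10) = 7.154e+08.
L_total = 10·log₁₀(7.154e+08) = 88.55 dB(A).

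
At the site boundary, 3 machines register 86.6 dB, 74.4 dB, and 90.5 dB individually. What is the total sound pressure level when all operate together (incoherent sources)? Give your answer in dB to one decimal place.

Incoherent sources combine by intensity addition: L_total = 10·log₁₀(Σ 10^(L_i/10)).
Σ 10^(L/10) = 10^(86.6/10) + 10^(74.4/10) + 10^(90.5/10) = 1.607e+09.
L_total = 10·log₁₀(1.607e+09) = 92.06 dB.

92.1 dB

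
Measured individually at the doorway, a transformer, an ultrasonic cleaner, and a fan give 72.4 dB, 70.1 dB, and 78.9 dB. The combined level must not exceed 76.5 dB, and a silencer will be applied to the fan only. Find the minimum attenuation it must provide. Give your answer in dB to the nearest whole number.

Everything except the fan sums to 10^(72.4/10) + 10^(70.1/10) = 2.761e+07 in linear terms, 74.41 dB.
The limit corresponds to 10^(76.5/10) = 4.467e+07; subtracting the fixed part leaves 1.706e+07 for the fan, i.e. 72.32 dB.
Required insertion loss = 78.9 − 72.32 = 6.58 dB.

7 dB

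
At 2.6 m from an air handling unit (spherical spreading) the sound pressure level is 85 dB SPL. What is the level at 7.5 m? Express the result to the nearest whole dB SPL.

76 dB SPL

For a point source, L₂ = L₁ − 20·log₁₀(r₂/r₁).
L₂ = 85 − 20·log₁₀(7.5/2.6) = 85 − 9.202 = 75.80 dB SPL.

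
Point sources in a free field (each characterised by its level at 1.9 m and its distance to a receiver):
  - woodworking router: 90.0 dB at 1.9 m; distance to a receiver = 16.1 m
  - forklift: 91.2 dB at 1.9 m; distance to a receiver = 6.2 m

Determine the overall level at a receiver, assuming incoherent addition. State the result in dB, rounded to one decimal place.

Apply inverse-square spreading to bring every level to the receiver, then sum 10^(L/10).
woodworking router: 90.0 − 20·log₁₀(16.1/1.9) = 90.0 − 18.56 = 71.44 dB.
forklift: 91.2 − 20·log₁₀(6.2/1.9) = 91.2 − 10.27 = 80.93 dB.
Σ 10^(L/10) = 1.377e+08 → L_total = 10·log₁₀(1.377e+08) = 81.39 dB.

81.4 dB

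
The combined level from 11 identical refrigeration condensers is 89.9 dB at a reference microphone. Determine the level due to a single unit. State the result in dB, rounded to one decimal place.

Dividing the total intensity by 11 lowers the level by 10·log₁₀ 11 = 10.414 dB: L₁ = 89.9 − 10.414.

79.5 dB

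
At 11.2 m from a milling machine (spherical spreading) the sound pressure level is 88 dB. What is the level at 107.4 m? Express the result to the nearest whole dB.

For a point source, L₂ = L₁ − 20·log₁₀(r₂/r₁).
L₂ = 88 − 20·log₁₀(107.4/11.2) = 88 − 19.636 = 68.36 dB.

68 dB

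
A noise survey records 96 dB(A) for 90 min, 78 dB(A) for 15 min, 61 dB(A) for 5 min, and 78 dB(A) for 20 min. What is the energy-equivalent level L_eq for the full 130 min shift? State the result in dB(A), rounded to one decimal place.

The energy average is taken in the linear domain: L_eq = 10·log₁₀[(Σ tᵢ·10^(Lᵢ/10))/T], T = 130 min.
Σ tᵢ·10^(Lᵢ/10) = 90·10^(96/10) + 15·10^(78/10) + 5·10^(61/10) + 20·10^(78/10) = 3.605e+11.
L_eq = 10·log₁₀(3.605e+11/130) = 94.43 dB(A).

94.4 dB(A)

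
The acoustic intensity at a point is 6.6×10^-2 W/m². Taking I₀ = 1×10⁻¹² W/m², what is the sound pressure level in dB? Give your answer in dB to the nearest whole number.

I/I₀ = 6.6×10^-2/10⁻¹² = 6.6×10^10, and L = 10·log₁₀(I/I₀).
L = 10·(0.8195 + 10) = 108.20 dB.

108 dB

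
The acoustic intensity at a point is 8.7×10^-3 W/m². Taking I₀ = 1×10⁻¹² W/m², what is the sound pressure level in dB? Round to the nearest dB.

99 dB

Dividing by I₀ shifts the exponent by 12: I/I₀ = 8.7×10^9.
L = 10·(0.9395 + 9) = 99.40 dB.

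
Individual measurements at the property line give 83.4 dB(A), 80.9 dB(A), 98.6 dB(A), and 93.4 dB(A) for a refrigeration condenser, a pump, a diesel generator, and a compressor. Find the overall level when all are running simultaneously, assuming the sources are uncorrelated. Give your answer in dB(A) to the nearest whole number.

For uncorrelated sources the intensities add, so convert each level to linear form, sum, and take 10·log₁₀ of the total.
Σ 10^(L/10) = 10^(83.4/10) + 10^(80.9/10) + 10^(98.6/10) + 10^(93.4/10) = 9.774e+09.
L_total = 10·log₁₀(9.774e+09) = 99.90 dB(A).

100 dB(A)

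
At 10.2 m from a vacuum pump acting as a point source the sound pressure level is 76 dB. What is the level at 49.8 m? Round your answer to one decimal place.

Point-source attenuation: ΔL = 20·log₁₀(r₂/r₁) = 20·log₁₀(49.8/10.2) = 13.773 dB.
L₂ = 76 − 20·log₁₀(49.8/10.2) = 76 − 13.773 = 62.23 dB.

62.2 dB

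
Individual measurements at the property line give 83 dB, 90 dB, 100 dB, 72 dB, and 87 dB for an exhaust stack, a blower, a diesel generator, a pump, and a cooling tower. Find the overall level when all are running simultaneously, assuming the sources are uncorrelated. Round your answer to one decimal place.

100.7 dB

For uncorrelated sources the intensities add, so convert each level to linear form, sum, and take 10·log₁₀ of the total.
Σ 10^(L/10) = 10^(83/10) + 10^(90/10) + 10^(100/10) + 10^(72/10) + 10^(87/10) = 1.172e+10.
L_total = 10·log₁₀(1.172e+10) = 100.69 dB.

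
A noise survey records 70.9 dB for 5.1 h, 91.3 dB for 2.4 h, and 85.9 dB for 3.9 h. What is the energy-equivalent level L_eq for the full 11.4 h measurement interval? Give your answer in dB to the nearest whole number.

86 dB

L_eq = 10·log₁₀[(1/T)·Σ tᵢ·10^(Lᵢ/10)] with T = 11.4 h.
Σ tᵢ·10^(Lᵢ/10) = 5.1·10^(70.9/10) + 2.4·10^(91.3/10) + 3.9·10^(85.9/10) = 4.818e+09.
L_eq = 10·log₁₀(4.818e+09/11.4) = 86.26 dB.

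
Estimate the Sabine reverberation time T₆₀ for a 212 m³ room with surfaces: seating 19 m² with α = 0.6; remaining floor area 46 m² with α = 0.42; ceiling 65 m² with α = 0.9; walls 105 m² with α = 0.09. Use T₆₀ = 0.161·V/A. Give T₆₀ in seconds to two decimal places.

0.35 s

Total absorption A = 19·0.6 + 46·0.42 + 65·0.9 + 105·0.09 = 98.67 m² sabins.
T₆₀ = 0.161·V/A = 0.161·212/98.67 = 0.346 s.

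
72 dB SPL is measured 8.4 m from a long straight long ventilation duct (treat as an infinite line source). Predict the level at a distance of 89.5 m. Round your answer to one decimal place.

61.7 dB SPL

For a line source, L₂ = L₁ − 10·log₁₀(r₂/r₁).
L₂ = 72 − 10·log₁₀(89.5/8.4) = 72 − 10.275 = 61.72 dB SPL.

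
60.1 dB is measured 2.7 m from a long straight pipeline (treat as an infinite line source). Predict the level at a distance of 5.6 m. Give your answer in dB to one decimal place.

56.9 dB

Cylindrical spreading from a line source gives a 10·log₁₀(r₂/r₁) drop.
L₂ = 60.1 − 10·log₁₀(5.6/2.7) = 60.1 − 3.168 = 56.93 dB.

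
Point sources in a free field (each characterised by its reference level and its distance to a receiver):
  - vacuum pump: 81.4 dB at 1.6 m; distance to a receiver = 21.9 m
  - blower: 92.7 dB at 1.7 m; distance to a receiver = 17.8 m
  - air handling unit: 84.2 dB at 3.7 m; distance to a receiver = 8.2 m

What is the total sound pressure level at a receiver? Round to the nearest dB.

79 dB

Apply inverse-square spreading to bring every level to the receiver, then sum 10^(L/10).
vacuum pump: 81.4 − 20·log₁₀(21.9/1.6) = 81.4 − 22.73 = 58.67 dB.
blower: 92.7 − 20·log₁₀(17.8/1.7) = 92.7 − 20.40 = 72.30 dB.
air handling unit: 84.2 − 20·log₁₀(8.2/3.7) = 84.2 − 6.91 = 77.29 dB.
Σ 10^(L/10) = 7.127e+07 → L_total = 10·log₁₀(7.127e+07) = 78.53 dB.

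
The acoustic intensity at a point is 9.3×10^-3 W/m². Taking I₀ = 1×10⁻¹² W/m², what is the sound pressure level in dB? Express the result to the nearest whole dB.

Dividing by I₀ shifts the exponent by 12: I/I₀ = 9.3×10^9.
L = 10·(0.9685 + 9) = 99.68 dB.

100 dB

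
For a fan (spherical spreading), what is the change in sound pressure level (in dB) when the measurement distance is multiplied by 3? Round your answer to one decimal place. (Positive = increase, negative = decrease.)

Point-source spreading: ΔL = −20·log₁₀(r₂/r₁).
ΔL = −20·log₁₀(3) = -9.54 dB.

-9.5 dB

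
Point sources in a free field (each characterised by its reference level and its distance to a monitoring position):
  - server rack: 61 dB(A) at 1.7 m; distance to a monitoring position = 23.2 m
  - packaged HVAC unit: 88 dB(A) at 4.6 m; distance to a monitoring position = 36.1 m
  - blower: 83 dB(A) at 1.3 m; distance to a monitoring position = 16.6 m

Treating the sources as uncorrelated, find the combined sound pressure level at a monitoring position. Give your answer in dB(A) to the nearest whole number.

Propagate each source to the receiver with L = L_ref − 20·log₁₀(r/r_ref), then add intensities.
server rack: 61 − 20·log₁₀(23.2/1.7) = 61 − 22.70 = 38.30 dB(A).
packaged HVAC unit: 88 − 20·log₁₀(36.1/4.6) = 88 − 17.89 = 70.11 dB(A).
blower: 83 − 20·log₁₀(16.6/1.3) = 83 − 22.12 = 60.88 dB(A).
Σ 10^(L/10) = 1.148e+07 → L_total = 10·log₁₀(1.148e+07) = 70.60 dB(A).

71 dB(A)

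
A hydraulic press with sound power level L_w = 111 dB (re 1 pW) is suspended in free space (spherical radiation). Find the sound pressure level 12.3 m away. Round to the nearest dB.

78 dB

Free-field spherical radiation: L_p = L_w − 10·log₁₀(4π·r²), r = 12.3 m.
4π·r² = 1901 m², 10·log₁₀ of that is 32.790 dB.
L_p = 111 − 32.790 = 78.21 dB.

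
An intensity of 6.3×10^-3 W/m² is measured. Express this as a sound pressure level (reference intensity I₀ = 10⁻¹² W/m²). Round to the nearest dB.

Dividing by I₀ shifts the exponent by 12: I/I₀ = 6.3×10^9.
L = 10·(0.7993 + 9) = 97.99 dB.

98 dB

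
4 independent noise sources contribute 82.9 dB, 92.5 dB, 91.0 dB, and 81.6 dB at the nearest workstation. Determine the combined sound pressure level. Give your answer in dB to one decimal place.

For uncorrelated sources the intensities add, so convert each level to linear form, sum, and take 10·log₁₀ of the total.
Σ 10^(L/10) = 10^(82.9/10) + 10^(92.5/10) + 10^(91.0/10) + 10^(81.6/10) = 3.377e+09.
L_total = 10·log₁₀(3.377e+09) = 95.28 dB.

95.3 dB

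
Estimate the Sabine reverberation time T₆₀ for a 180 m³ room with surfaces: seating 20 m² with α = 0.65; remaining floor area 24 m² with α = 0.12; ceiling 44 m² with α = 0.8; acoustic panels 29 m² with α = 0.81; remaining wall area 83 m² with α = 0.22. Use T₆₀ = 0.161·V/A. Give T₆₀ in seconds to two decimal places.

0.31 s

Total absorption A = 20·0.65 + 24·0.12 + 44·0.8 + 29·0.81 + 83·0.22 = 92.83 m² sabins.
T₆₀ = 0.161 × 180 / 92.83 = 0.312 s.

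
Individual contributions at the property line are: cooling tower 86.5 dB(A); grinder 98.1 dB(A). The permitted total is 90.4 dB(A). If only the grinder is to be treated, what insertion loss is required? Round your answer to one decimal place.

The untreated sources together contribute 10^(86.5/10) = 4.467e+08, i.e. 86.50 dB(A).
The limit corresponds to 10^(90.4/10) = 1.096e+09; subtracting the fixed part leaves 6.498e+08 for the grinder, i.e. 88.13 dB(A).
So the grinder must be reduced from 98.1 to 88.13 dB(A): IL = 9.97 dB.

10.0 dB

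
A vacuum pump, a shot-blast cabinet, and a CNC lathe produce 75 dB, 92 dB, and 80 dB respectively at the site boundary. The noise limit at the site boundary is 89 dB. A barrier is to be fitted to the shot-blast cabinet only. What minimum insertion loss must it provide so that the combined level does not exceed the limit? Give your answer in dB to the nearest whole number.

4 dB

Everything except the shot-blast cabinet sums to 10^(75/10) + 10^(80/10) = 1.316e+08 in linear terms, 81.19 dB.
The limit corresponds to 10^(89/10) = 7.943e+08; subtracting the fixed part leaves 6.627e+08 for the shot-blast cabinet, i.e. 88.21 dB.
Required insertion loss = 92 − 88.21 = 3.79 dB.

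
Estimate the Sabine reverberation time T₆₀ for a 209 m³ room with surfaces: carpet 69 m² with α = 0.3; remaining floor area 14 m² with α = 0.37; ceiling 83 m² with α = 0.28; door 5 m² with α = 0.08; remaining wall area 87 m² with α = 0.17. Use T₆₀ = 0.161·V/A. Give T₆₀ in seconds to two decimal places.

Summing Sᵢαᵢ: 69·0.3 + 14·0.37 + 83·0.28 + 5·0.08 + 87·0.17 = 64.31 m².
T₆₀ = 0.161 × 209 / 64.31 = 0.523 s.

0.52 s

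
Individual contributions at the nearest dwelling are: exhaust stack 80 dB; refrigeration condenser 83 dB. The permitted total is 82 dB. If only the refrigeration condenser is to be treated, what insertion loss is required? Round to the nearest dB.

Fixed contribution from the other source: Σ 10^(L/10) = 10^(80/10) = 1.000e+08 (80.00 dB).
The limit corresponds to 10^(82/10) = 1.585e+08; subtracting the fixed part leaves 5.849e+07 for the refrigeration condenser, i.e. 77.67 dB.
Required insertion loss = 83 − 77.67 = 5.33 dB.

5 dB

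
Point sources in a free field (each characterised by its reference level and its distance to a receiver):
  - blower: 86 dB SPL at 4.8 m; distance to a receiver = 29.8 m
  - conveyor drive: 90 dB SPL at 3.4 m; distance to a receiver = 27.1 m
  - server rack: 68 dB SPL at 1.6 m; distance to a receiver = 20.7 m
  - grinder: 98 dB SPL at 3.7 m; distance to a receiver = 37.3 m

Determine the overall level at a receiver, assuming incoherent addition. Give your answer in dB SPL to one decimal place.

79.5 dB SPL

Propagate each source to the receiver with L = L_ref − 20·log₁₀(r/r_ref), then add intensities.
blower: 86 − 20·log₁₀(29.8/4.8) = 86 − 15.86 = 70.14 dB SPL.
conveyor drive: 90 − 20·log₁₀(27.1/3.4) = 90 − 18.03 = 71.97 dB SPL.
server rack: 68 − 20·log₁₀(20.7/1.6) = 68 − 22.24 = 45.76 dB SPL.
grinder: 98 − 20·log₁₀(37.3/3.7) = 98 − 20.07 = 77.93 dB SPL.
Σ 10^(L/10) = 8.819e+07 → L_total = 10·log₁₀(8.819e+07) = 79.45 dB SPL.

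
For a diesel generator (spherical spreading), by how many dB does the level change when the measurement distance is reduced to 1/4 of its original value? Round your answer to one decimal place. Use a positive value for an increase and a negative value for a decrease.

+12.0 dB

With spherical spreading the level changes by −20·log₁₀(r₂/r₁).
ΔL = −20·log₁₀(0.25) = +12.04 dB.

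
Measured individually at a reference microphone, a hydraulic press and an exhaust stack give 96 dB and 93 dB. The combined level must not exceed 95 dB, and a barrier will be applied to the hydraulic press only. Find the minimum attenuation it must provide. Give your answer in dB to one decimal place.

5.3 dB

Fixed contribution from the other source: Σ 10^(L/10) = 10^(93/10) = 1.995e+09 (93.00 dB).
To meet 95 dB overall, the treated hydraulic press may contribute at most 10^(95/10) − 1.995e+09 = 1.167e+09, i.e. 90.67 dB.
So the hydraulic press must be reduced from 96 to 90.67 dB: IL = 5.33 dB.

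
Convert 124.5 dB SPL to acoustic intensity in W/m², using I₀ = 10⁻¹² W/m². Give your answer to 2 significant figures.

I = I₀·10^(L/10) = 10⁻¹² × 10^(124.5/10) = 10^(0.450).

2.8 W/m²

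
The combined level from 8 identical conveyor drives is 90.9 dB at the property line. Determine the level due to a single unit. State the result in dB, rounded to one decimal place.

81.9 dB

For N identical incoherent sources L_total = L₁ + 10·log₁₀ N, so L₁ = 90.9 − 10·log₁₀(8) = 90.9 − 9.031.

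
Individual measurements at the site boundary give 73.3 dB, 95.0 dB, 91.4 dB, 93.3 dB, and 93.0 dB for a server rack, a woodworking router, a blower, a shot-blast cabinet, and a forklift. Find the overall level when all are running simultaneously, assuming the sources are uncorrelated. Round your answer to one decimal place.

Incoherent sources combine by intensity addition: L_total = 10·log₁₀(Σ 10^(L_i/10)).
Σ 10^(L/10) = 10^(73.3/10) + 10^(95.0/10) + 10^(91.4/10) + 10^(93.3/10) + 10^(93.0/10) = 8.697e+09.
L_total = 10·log₁₀(8.697e+09) = 99.39 dB.

99.4 dB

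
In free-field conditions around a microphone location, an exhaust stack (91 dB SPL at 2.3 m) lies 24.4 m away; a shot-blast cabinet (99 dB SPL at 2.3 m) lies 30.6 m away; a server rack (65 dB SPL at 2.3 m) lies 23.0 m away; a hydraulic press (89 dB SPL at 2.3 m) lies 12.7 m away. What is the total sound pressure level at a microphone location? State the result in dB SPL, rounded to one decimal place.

Propagate each source to the receiver with L = L_ref − 20·log₁₀(r/r_ref), then add intensities.
exhaust stack: 91 − 20·log₁₀(24.4/2.3) = 91 − 20.51 = 70.49 dB SPL.
shot-blast cabinet: 99 − 20·log₁₀(30.6/2.3) = 99 − 22.48 = 76.52 dB SPL.
server rack: 65 − 20·log₁₀(23.0/2.3) = 65 − 20.00 = 45.00 dB SPL.
hydraulic press: 89 − 20·log₁₀(12.7/2.3) = 89 − 14.84 = 74.16 dB SPL.
Σ 10^(L/10) = 8.215e+07 → L_total = 10·log₁₀(8.215e+07) = 79.15 dB SPL.

79.1 dB SPL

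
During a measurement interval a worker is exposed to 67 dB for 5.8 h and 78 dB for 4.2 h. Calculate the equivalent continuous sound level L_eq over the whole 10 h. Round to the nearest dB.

The energy average is taken in the linear domain: L_eq = 10·log₁₀[(Σ tᵢ·10^(Lᵢ/10))/T], T = 10 h.
Σ tᵢ·10^(Lᵢ/10) = 5.8·10^(67/10) + 4.2·10^(78/10) = 2.941e+08.
L_eq = 10·log₁₀(2.941e+08/10) = 74.68 dB.

75 dB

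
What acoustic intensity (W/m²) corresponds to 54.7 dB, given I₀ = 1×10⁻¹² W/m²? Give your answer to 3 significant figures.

2.95e-07 W/m²

L = 10·log₁₀(I/I₀) ⇒ I = I₀·10^(L/10) = 10⁻¹² × 10^5.47.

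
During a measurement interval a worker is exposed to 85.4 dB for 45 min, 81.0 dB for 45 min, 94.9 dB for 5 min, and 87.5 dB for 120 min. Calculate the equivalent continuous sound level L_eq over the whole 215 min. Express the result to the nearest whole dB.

The energy average is taken in the linear domain: L_eq = 10·log₁₀[(Σ tᵢ·10^(Lᵢ/10))/T], T = 215 min.
Σ tᵢ·10^(Lᵢ/10) = 45·10^(85.4/10) + 45·10^(81.0/10) + 5·10^(94.9/10) + 120·10^(87.5/10) = 1.042e+11.
L_eq = 10·log₁₀(1.042e+11/215) = 86.85 dB.

87 dB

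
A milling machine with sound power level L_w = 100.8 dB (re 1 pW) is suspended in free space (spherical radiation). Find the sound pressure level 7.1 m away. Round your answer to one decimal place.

72.8 dB

Free-field spherical radiation: L_p = L_w − 10·log₁₀(4π·r²), r = 7.1 m.
4π·r² = 633.5 m², 10·log₁₀ of that is 28.017 dB.
L_p = 100.8 − 28.017 = 72.78 dB.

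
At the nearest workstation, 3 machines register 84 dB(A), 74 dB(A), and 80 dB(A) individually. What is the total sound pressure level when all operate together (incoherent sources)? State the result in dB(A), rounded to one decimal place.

85.8 dB(A)

For uncorrelated sources the intensities add, so convert each level to linear form, sum, and take 10·log₁₀ of the total.
Σ 10^(L/10) = 10^(84/10) + 10^(74/10) + 10^(80/10) = 3.763e+08.
L_total = 10·log₁₀(3.763e+08) = 85.76 dB(A).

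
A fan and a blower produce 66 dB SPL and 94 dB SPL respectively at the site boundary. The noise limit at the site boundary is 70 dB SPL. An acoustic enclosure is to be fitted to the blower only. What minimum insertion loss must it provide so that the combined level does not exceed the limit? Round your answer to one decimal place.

Fixed contribution from the other source: Σ 10^(L/10) = 10^(66/10) = 3.981e+06 (66.00 dB SPL).
The limit corresponds to 10^(70/10) = 1.000e+07; subtracting the fixed part leaves 6.019e+06 for the blower, i.e. 67.80 dB SPL.
Required insertion loss = 94 − 67.80 = 26.20 dB.

26.2 dB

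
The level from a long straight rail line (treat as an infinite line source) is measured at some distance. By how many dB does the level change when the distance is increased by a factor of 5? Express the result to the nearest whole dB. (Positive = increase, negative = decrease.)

A line source loses 3 dB per doubling of distance; generally ΔL = −10·log₁₀(r₂/r₁).
ΔL = −10·log₁₀(5) = -6.99 dB.

-7 dB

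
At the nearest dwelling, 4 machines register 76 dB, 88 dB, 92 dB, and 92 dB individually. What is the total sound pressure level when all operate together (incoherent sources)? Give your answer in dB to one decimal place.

For uncorrelated sources the intensities add, so convert each level to linear form, sum, and take 10·log₁₀ of the total.
Σ 10^(L/10) = 10^(76/10) + 10^(88/10) + 10^(92/10) + 10^(92/10) = 3.841e+09.
L_total = 10·log₁₀(3.841e+09) = 95.84 dB.

95.8 dB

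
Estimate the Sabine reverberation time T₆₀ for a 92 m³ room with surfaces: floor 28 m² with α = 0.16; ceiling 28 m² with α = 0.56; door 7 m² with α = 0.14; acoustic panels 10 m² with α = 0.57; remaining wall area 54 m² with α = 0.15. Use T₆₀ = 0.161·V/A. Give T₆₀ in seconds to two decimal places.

0.42 s

Total absorption A = 28·0.16 + 28·0.56 + 7·0.14 + 10·0.57 + 54·0.15 = 34.94 m² sabins.
T₆₀ = 0.161·V/A = 0.161·92/34.94 = 0.424 s.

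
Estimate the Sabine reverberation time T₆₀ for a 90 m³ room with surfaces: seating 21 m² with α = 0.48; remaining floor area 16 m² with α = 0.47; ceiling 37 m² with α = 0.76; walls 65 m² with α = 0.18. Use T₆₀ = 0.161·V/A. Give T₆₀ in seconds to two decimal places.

A = Σ Sᵢαᵢ = 21·0.48 + 16·0.47 + 37·0.76 + 65·0.18 = 57.42 m².
T₆₀ = 0.161 × 90 / 57.42 = 0.252 s.

0.25 s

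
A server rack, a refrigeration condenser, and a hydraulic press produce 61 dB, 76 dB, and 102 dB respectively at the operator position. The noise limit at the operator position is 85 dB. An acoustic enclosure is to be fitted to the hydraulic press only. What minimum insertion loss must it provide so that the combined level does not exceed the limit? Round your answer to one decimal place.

17.6 dB

The untreated sources together contribute 10^(61/10) + 10^(76/10) = 4.107e+07, i.e. 76.14 dB.
The limit corresponds to 10^(85/10) = 3.162e+08; subtracting the fixed part leaves 2.752e+08 for the hydraulic press, i.e. 84.40 dB.
Required insertion loss = 102 − 84.40 = 17.60 dB.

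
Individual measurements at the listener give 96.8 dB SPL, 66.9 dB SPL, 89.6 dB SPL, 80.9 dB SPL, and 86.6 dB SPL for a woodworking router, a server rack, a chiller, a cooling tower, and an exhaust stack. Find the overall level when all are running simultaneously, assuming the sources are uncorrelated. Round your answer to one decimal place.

98.0 dB SPL

Incoherent sources combine by intensity addition: L_total = 10·log₁₀(Σ 10^(L_i/10)).
Σ 10^(L/10) = 10^(96.8/10) + 10^(66.9/10) + 10^(89.6/10) + 10^(80.9/10) + 10^(86.6/10) = 6.283e+09.
L_total = 10·log₁₀(6.283e+09) = 97.98 dB SPL.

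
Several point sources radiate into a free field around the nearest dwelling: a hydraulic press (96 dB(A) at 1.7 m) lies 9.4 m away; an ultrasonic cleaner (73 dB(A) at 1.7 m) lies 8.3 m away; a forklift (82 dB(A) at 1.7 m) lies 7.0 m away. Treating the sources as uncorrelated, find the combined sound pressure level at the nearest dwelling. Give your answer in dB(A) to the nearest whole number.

Propagate each source to the receiver with L = L_ref − 20·log₁₀(r/r_ref), then add intensities.
hydraulic press: 96 − 20·log₁₀(9.4/1.7) = 96 − 14.85 = 81.15 dB(A).
ultrasonic cleaner: 73 − 20·log₁₀(8.3/1.7) = 73 − 13.77 = 59.23 dB(A).
forklift: 82 − 20·log₁₀(7.0/1.7) = 82 − 12.29 = 69.71 dB(A).
Σ 10^(L/10) = 1.404e+08 → L_total = 10·log₁₀(1.404e+08) = 81.47 dB(A).

81 dB(A)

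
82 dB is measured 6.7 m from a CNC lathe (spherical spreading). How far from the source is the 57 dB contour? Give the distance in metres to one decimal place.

119.1 m

For a point source L₁ − L₂ = 20·log₁₀(r₂/r₁), so r₂ = r₁·10^((L₁−L₂)/20).
r₂ = 6.7·10^((82−57)/20) = 6.7·10^(25.0/20) = 119.14 m.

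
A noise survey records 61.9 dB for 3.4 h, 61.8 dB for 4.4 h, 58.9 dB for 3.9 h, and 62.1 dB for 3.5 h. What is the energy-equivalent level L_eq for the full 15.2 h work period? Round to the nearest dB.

The energy average is taken in the linear domain: L_eq = 10·log₁₀[(Σ tᵢ·10^(Lᵢ/10))/T], T = 15.2 h.
Σ tᵢ·10^(Lᵢ/10) = 3.4·10^(61.9/10) + 4.4·10^(61.8/10) + 3.9·10^(58.9/10) + 3.5·10^(62.1/10) = 2.063e+07.
L_eq = 10·log₁₀(2.063e+07/15.2) = 61.33 dB.

61 dB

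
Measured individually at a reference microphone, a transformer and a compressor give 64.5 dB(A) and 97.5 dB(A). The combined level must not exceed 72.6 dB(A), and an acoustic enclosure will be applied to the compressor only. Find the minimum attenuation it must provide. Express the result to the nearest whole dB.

26 dB

The untreated sources together contribute 10^(64.5/10) = 2.818e+06, i.e. 64.50 dB(A).
To meet 72.6 dB(A) overall, the treated compressor may contribute at most 10^(72.6/10) − 2.818e+06 = 1.538e+07, i.e. 71.87 dB(A).
Required insertion loss = 97.5 − 71.87 = 25.63 dB.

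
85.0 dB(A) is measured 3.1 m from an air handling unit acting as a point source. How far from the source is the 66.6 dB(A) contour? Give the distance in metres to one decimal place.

25.8 m

Point-source spreading drops the level by 20·log₁₀(r₂/r₁); inverting, r₂/r₁ = 10^(ΔL/20).
r₂ = 3.1·10^((85.0−66.6)/20) = 3.1·10^(18.4/20) = 25.78 m.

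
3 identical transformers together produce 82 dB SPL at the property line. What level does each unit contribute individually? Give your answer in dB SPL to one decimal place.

77.2 dB SPL

For N identical incoherent sources L_total = L₁ + 10·log₁₀ N, so L₁ = 82 − 10·log₁₀(3) = 82 − 4.771.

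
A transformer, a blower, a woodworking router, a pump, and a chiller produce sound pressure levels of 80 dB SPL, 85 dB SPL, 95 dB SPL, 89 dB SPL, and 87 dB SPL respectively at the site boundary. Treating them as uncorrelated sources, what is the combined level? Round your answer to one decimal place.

96.9 dB SPL

For uncorrelated sources the intensities add, so convert each level to linear form, sum, and take 10·log₁₀ of the total.
Σ 10^(L/10) = 10^(80/10) + 10^(85/10) + 10^(95/10) + 10^(89/10) + 10^(87/10) = 4.874e+09.
L_total = 10·log₁₀(4.874e+09) = 96.88 dB SPL.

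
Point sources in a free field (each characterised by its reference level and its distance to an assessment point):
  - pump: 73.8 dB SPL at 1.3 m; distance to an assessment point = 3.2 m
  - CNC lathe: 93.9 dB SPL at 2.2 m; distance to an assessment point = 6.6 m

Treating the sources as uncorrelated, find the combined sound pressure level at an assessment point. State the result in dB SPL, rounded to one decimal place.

84.4 dB SPL

Propagate each source to the receiver with L = L_ref − 20·log₁₀(r/r_ref), then add intensities.
pump: 73.8 − 20·log₁₀(3.2/1.3) = 73.8 − 7.82 = 65.98 dB SPL.
CNC lathe: 93.9 − 20·log₁₀(6.6/2.2) = 93.9 − 9.54 = 84.36 dB SPL.
Σ 10^(L/10) = 2.767e+08 → L_total = 10·log₁₀(2.767e+08) = 84.42 dB SPL.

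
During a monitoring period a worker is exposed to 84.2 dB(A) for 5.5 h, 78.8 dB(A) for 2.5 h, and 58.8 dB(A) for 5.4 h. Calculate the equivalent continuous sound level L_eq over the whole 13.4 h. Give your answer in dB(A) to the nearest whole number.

L_eq = 10·log₁₀[(1/T)·Σ tᵢ·10^(Lᵢ/10)] with T = 13.4 h.
Σ tᵢ·10^(Lᵢ/10) = 5.5·10^(84.2/10) + 2.5·10^(78.8/10) + 5.4·10^(58.8/10) = 1.640e+09.
L_eq = 10·log₁₀(1.640e+09/13.4) = 80.88 dB(A).

81 dB(A)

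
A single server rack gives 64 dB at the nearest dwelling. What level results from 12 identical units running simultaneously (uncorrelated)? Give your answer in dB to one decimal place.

L_total = L₁ + 10·log₁₀ N for N identical incoherent sources.
L_total = 64 + 10·log₁₀(12) = 64 + 10.792 = 74.79 dB.

74.8 dB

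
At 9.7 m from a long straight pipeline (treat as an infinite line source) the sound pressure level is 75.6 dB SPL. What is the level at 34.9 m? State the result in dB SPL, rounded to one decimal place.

70.0 dB SPL

Cylindrical spreading from a line source gives a 10·log₁₀(r₂/r₁) drop.
L₂ = 75.6 − 10·log₁₀(34.9/9.7) = 75.6 − 5.561 = 70.04 dB SPL.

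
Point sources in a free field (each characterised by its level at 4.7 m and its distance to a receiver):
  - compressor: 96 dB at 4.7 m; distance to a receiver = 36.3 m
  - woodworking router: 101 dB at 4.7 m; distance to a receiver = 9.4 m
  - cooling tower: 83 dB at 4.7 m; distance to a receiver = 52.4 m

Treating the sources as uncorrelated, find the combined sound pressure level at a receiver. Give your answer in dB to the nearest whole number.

Propagate each source to the receiver with L = L_ref − 20·log₁₀(r/r_ref), then add intensities.
compressor: 96 − 20·log₁₀(36.3/4.7) = 96 − 17.76 = 78.24 dB.
woodworking router: 101 − 20·log₁₀(9.4/4.7) = 101 − 6.02 = 94.98 dB.
cooling tower: 83 − 20·log₁₀(52.4/4.7) = 83 − 20.94 = 62.06 dB.
Σ 10^(L/10) = 3.216e+09 → L_total = 10·log₁₀(3.216e+09) = 95.07 dB.

95 dB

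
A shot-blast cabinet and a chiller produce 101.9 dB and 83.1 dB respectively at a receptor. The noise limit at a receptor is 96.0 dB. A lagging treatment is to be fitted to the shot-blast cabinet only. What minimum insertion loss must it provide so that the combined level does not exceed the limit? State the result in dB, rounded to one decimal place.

The untreated sources together contribute 10^(83.1/10) = 2.042e+08, i.e. 83.10 dB.
The limit corresponds to 10^(96.0/10) = 3.981e+09; subtracting the fixed part leaves 3.777e+09 for the shot-blast cabinet, i.e. 95.77 dB.
Required insertion loss = 101.9 − 95.77 = 6.13 dB.

6.1 dB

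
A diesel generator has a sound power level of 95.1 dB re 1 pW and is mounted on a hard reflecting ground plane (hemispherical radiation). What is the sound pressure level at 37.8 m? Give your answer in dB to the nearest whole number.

L_p = L_w − 10·log₁₀(2π·r²) with r = 37.8 m.
2π·r² = 8978 m², 10·log₁₀ of that is 39.532 dB.
L_p = 95.1 − 39.532 = 55.57 dB.

56 dB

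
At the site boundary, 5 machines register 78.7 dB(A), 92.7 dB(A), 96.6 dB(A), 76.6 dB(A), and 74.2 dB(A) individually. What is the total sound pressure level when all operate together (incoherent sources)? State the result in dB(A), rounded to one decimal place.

For uncorrelated sources the intensities add, so convert each level to linear form, sum, and take 10·log₁₀ of the total.
Σ 10^(L/10) = 10^(78.7/10) + 10^(92.7/10) + 10^(96.6/10) + 10^(76.6/10) + 10^(74.2/10) = 6.579e+09.
L_total = 10·log₁₀(6.579e+09) = 98.18 dB(A).

98.2 dB(A)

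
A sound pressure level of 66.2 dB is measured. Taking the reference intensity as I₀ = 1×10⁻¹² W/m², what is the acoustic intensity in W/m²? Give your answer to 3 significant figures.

I = I₀·10^(L/10) = 10⁻¹² × 10^(66.2/10) = 10^(-5.380).

4.17e-06 W/m²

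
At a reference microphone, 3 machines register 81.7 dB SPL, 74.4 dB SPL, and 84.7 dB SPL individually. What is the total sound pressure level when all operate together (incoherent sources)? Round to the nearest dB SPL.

87 dB SPL

Incoherent sources combine by intensity addition: L_total = 10·log₁₀(Σ 10^(L_i/10)).
Σ 10^(L/10) = 10^(81.7/10) + 10^(74.4/10) + 10^(84.7/10) = 4.706e+08.
L_total = 10·log₁₀(4.706e+08) = 86.73 dB SPL.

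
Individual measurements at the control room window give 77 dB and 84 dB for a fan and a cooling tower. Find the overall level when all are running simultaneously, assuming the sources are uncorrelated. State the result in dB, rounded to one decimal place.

84.8 dB

Incoherent sources combine by intensity addition: L_total = 10·log₁₀(Σ 10^(L_i/10)).
Σ 10^(L/10) = 10^(77/10) + 10^(84/10) = 3.013e+08.
L_total = 10·log₁₀(3.013e+08) = 84.79 dB.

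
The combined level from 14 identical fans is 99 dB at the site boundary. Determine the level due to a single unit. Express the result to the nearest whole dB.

88 dB

Dividing the total intensity by 14 lowers the level by 10·log₁₀ 14 = 11.461 dB: L₁ = 99 − 11.461.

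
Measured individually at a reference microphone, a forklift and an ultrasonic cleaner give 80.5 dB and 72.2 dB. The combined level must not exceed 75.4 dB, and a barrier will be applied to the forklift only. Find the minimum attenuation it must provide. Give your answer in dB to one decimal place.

The untreated sources together contribute 10^(72.2/10) = 1.660e+07, i.e. 72.20 dB.
The limit corresponds to 10^(75.4/10) = 3.467e+07; subtracting the fixed part leaves 1.808e+07 for the forklift, i.e. 72.57 dB.
Required insertion loss = 80.5 − 72.57 = 7.93 dB.

7.9 dB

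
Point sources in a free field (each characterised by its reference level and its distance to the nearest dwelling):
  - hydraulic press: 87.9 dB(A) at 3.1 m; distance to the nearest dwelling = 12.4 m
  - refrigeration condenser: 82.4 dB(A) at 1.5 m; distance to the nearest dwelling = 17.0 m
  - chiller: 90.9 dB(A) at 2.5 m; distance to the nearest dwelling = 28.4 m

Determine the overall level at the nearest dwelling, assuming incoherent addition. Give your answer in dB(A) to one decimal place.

76.9 dB(A)

First find each source's level at the receiver (point-source: −20·log₁₀(r/r_ref)), then combine on an intensity basis.
hydraulic press: 87.9 − 20·log₁₀(12.4/3.1) = 87.9 − 12.04 = 75.86 dB(A).
refrigeration condenser: 82.4 − 20·log₁₀(17.0/1.5) = 82.4 − 21.09 = 61.31 dB(A).
chiller: 90.9 − 20·log₁₀(28.4/2.5) = 90.9 − 21.11 = 69.79 dB(A).
Σ 10^(L/10) = 4.942e+07 → L_total = 10·log₁₀(4.942e+07) = 76.94 dB(A).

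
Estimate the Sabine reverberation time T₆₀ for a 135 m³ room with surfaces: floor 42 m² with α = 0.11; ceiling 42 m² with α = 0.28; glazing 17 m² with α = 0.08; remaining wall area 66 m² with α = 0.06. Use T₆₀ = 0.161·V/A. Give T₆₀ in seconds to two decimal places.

Total absorption A = 42·0.11 + 42·0.28 + 17·0.08 + 66·0.06 = 21.70 m² sabins.
T₆₀ = 0.161 × 135 / 21.70 = 1.002 s.

1.00 s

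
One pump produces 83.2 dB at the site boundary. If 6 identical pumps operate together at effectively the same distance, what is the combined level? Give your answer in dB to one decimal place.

91.0 dB

L_total = L₁ + 10·log₁₀ N for N identical incoherent sources.
L_total = 83.2 + 10·log₁₀(6) = 83.2 + 7.782 = 90.98 dB.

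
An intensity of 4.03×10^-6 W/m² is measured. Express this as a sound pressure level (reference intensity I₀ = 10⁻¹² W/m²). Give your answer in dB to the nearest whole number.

Dividing by I₀ shifts the exponent by 12: I/I₀ = 4.03×10^6.
L = 10·(0.6053 + 6) = 66.05 dB.

66 dB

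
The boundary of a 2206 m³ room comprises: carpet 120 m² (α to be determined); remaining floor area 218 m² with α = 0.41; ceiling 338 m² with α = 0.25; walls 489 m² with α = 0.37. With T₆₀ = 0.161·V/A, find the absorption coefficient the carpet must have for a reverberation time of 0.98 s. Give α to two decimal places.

0.06

Required total absorption A = 0.161·2206/0.98 = 362.41 m².
Absorption from the other surfaces = 218·0.41 + 338·0.25 + 489·0.37 = 354.81 m², so the carpet must supply 7.60 m² over 120 m².
α = 7.60/120 = 0.063.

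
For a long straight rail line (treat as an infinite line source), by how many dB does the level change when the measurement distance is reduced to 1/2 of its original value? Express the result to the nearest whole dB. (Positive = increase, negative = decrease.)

+3 dB

A line source loses 3 dB per doubling of distance; generally ΔL = −10·log₁₀(r₂/r₁).
ΔL = −10·log₁₀(0.5) = +3.01 dB.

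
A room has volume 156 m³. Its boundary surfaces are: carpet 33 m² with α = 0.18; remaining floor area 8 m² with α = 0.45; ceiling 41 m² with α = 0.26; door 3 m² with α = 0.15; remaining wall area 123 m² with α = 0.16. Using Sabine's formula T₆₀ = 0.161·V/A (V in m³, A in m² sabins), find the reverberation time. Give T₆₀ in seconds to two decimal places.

Total absorption A = 33·0.18 + 8·0.45 + 41·0.26 + 3·0.15 + 123·0.16 = 40.33 m² sabins.
T₆₀ = 0.161·V/A = 0.161·156/40.33 = 0.623 s.

0.62 s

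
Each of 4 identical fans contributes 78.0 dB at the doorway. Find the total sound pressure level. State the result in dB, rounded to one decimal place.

With 4 equal, uncorrelated contributions the intensity is 4× that of one unit, giving a rise of 10·log₁₀ 4.
L_total = 78.0 + 10·log₁₀(4) = 78.0 + 6.021 = 84.02 dB.

84.0 dB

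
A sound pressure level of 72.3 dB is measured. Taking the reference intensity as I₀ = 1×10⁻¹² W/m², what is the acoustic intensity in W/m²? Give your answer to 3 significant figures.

1.70e-05 W/m²

L = 10·log₁₀(I/I₀) ⇒ I = I₀·10^(L/10) = 10⁻¹² × 10^7.23.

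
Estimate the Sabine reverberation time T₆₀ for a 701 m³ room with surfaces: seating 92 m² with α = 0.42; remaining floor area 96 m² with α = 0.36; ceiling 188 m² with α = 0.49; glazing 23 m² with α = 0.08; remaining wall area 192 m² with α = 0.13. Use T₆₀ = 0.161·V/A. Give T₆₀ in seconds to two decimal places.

Total absorption A = 92·0.42 + 96·0.36 + 188·0.49 + 23·0.08 + 192·0.13 = 192.12 m² sabins.
T₆₀ = 0.161 × 701 / 192.12 = 0.587 s.

0.59 s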